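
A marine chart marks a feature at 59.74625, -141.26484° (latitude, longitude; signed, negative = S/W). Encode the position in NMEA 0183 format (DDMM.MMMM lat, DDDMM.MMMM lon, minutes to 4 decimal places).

5944.7750,N / 14115.8904,W

Lat: minutes = (59.746250 − 59) × 60 = 44.775000
Longitude is negative → W; |value| = 141.264840
λ: minutes = (141.264840 − 141) × 60 = 15.890400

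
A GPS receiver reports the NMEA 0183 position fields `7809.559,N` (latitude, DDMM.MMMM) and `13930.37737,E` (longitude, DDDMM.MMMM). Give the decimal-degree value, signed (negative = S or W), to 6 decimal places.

78.159317, 139.506290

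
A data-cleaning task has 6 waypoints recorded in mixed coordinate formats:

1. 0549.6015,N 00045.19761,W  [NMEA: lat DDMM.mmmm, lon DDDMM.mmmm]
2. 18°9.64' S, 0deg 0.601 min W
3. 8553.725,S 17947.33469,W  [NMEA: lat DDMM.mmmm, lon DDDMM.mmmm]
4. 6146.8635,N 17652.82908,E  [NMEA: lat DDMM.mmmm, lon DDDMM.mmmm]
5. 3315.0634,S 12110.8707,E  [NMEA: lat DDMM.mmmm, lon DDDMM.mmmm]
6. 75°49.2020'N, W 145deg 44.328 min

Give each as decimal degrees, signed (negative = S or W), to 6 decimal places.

1. 5.826692, -0.753294
2. -18.160667, -0.010017
3. -85.895417, -179.788912
4. 61.781058, 176.880485
5. -33.251057, 121.181178
6. 75.820033, -145.738800

Point 1:
  Lat: split at 2 digits → 05° and 49.6015′; 5 + 49.6015/60 = 5.8266917
  N → positive
  λ: degrees = first 3 digits = 0, minutes = 45.19761; 0 + 45.19761/60 = 0.7532935
  W ⇒ negate
Point 2:
  φ: 18 + 9.64/60 = 18.1606667
  S ⇒ negate
  Lon: 0 + 0.601/60 = 0.0100167
  W → negative
Point 3:
  Lat: split at 2 digits → 85° and 53.725′; 85 + 53.725/60 = 85.8954167
  S ⇒ negate
  λ: split at 3 digits → 179° and 47.33469′; 179 + 47.33469/60 = 179.7889115
  hemisphere W, so the sign is −
Point 4:
  Lat: split at 2 digits → 61° and 46.8635′; 61 + 46.8635/60 = 61.7810583
  N ⇒ keep positive
  λ: split at 3 digits → 176° and 52.82908′; 176 + 52.82908/60 = 176.8804847
  E → positive
Point 5:
  Latitude: split at 2 digits → 33° and 15.0634′; 33 + 15.0634/60 = 33.2510567
  S ⇒ negate
  λ: split at 3 digits → 121° and 10.8707′; 121 + 10.8707/60 = 121.1811783
  E → positive
Point 6:
  Lat: 49.202′ = 0.820033°; total 75.8200333
  N → positive
  Lon: 44.328′ = 0.738800°; total 145.7388000
  W → negative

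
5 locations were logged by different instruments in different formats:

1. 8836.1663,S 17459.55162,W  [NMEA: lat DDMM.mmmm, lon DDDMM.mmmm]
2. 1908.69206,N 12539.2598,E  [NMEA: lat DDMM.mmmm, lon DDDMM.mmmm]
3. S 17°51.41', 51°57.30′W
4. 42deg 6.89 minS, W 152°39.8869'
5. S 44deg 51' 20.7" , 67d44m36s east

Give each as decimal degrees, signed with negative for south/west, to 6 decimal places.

Point 1:
  φ: split at 2 digits → 88° and 36.1663′; 88 + 36.1663/60 = 88.6027717
  S ⇒ negate
  λ: degrees = first 3 digits = 174, minutes = 59.55162; 174 + 59.55162/60 = 174.9925270
  W ⇒ negate
Point 2:
  φ: degrees = first 2 digits = 19, minutes = 8.69206; 19 + 8.69206/60 = 19.1448677
  N ⇒ keep positive
  λ: split at 3 digits → 125° and 39.2598′; 125 + 39.2598/60 = 125.6543300
  E → positive
Point 3:
  Latitude: 51.41′ = 0.856833°; total 17.8568333
  S ⇒ negate
  Longitude: 57.3′ = 0.955000°; total 51.9550000
  W ⇒ negate
Point 4:
  φ: 6.89′ = 0.114833°; total 42.1148333
  hemisphere S, so the sign is −
  λ: 152 + 39.8869/60 = 152.6647817
  W ⇒ negate
Point 5:
  Latitude: 44° + 51/60 + 20.7/3600 = 44 + 0.850000 + 0.005750 = 44.8557500
  S → negative
  λ: 67° + 44/60 + 36/3600 = 67 + 0.733333 + 0.010000 = 67.7433333
  E → positive

1. -88.602772, -174.992527
2. 19.144868, 125.654330
3. -17.856833, -51.955000
4. -42.114833, -152.664782
5. -44.855750, 67.743333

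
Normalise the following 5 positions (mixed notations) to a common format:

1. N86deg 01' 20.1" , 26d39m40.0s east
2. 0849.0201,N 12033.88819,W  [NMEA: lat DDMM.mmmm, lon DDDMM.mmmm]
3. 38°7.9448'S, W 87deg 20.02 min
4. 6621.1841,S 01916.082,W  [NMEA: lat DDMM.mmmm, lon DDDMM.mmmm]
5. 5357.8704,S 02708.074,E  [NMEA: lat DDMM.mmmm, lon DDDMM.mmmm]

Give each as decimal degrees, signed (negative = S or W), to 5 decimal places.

Point 1:
  Lat: 86 + 1/60 + 20.1/3600 = 86.022250
  N ⇒ keep positive
  Longitude: 39′ + 40″ = 39.66667′; 26 + 39.66667/60 = 26.661111
  E ⇒ keep positive
Point 2:
  Lat: split at 2 digits → 08° and 49.0201′; 8 + 49.0201/60 = 8.817002
  N ⇒ keep positive
  Lon: degrees = first 3 digits = 120, minutes = 33.88819; 120 + 33.88819/60 = 120.564803
  W → negative
Point 3:
  φ: 7.9448′ = 0.132413°; total 38.132413
  S ⇒ negate
  Longitude: 87 + 20.02/60 = 87.333667
  hemisphere W, so the sign is −
Point 4:
  φ: degrees = first 2 digits = 66, minutes = 21.1841; 66 + 21.1841/60 = 66.353068
  hemisphere S, so the sign is −
  Longitude: split at 3 digits → 019° and 16.082′; 19 + 16.082/60 = 19.268033
  hemisphere W, so the sign is −
Point 5:
  Latitude: split at 2 digits → 53° and 57.8704′; 53 + 57.8704/60 = 53.964507
  S ⇒ negate
  Lon: split at 3 digits → 027° and 8.074′; 27 + 8.074/60 = 27.134567
  E ⇒ keep positive

1. 86.02225, 26.66111
2. 8.81700, -120.56480
3. -38.13241, -87.33367
4. -66.35307, -19.26803
5. -53.96451, 27.13457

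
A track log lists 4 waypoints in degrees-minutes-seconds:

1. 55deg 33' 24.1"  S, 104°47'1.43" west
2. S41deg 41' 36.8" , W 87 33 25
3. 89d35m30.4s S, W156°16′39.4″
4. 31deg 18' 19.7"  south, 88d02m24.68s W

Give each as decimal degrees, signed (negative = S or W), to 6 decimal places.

1. -55.556694, -104.783731
2. -41.693556, -87.556944
3. -89.591778, -156.277611
4. -31.305472, -88.040189

Point 1:
  φ: 33′ + 24.1″ = 33.40167′; 55 + 33.40167/60 = 55.5566944
  S ⇒ negate
  Lon: 47′ + 1.43″ = 47.02383′; 104 + 47.02383/60 = 104.7837306
  hemisphere W, so the sign is −
Point 2:
  Latitude: 41 + 41/60 + 36.8/3600 = 41.6935556
  S → negative
  Longitude: 87 + 33/60 + 25/3600 = 87.5569444
  W → negative
Point 3:
  Lat: 89 + 35/60 + 30.4/3600 = 89.5917778
  S → negative
  Longitude: 16′ + 39.4″ = 16.65667′; 156 + 16.65667/60 = 156.2776111
  hemisphere W, so the sign is −
Point 4:
  Latitude: 18′ + 19.7″ = 18.32833′; 31 + 18.32833/60 = 31.3054722
  S → negative
  λ: 88 + 2/60 + 24.68/3600 = 88.0401889
  W → negative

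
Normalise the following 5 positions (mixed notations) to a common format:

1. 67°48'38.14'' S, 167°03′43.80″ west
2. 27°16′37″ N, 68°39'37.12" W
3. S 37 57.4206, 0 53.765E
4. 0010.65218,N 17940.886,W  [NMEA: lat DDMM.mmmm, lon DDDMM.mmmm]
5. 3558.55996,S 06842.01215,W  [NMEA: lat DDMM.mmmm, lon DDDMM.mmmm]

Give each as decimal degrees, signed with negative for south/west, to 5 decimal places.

1. -67.81059, -167.06217
2. 27.27694, -68.66031
3. -37.95701, 0.89608
4. 0.17754, -179.68143
5. -35.97600, -68.70020

Point 1:
  Lat: 67 + 48/60 + 38.14/3600 = 67.810594
  hemisphere S, so the sign is −
  Longitude: 167° + 3/60 + 43.8/3600 = 167 + 0.050000 + 0.012167 = 167.062167
  W → negative
Point 2:
  Lat: 16′ + 37″ = 16.61667′; 27 + 16.61667/60 = 27.276944
  N → positive
  Longitude: 68° + 39/60 + 37.12/3600 = 68 + 0.650000 + 0.010311 = 68.660311
  W ⇒ negate
Point 3:
  φ: 57.4206′ = 0.957010°; total 37.957010
  S → negative
  Lon: 0 + 53.765/60 = 0.896083
  E → positive
Point 4:
  Lat: degrees = first 2 digits = 0, minutes = 10.65218; 0 + 10.65218/60 = 0.177536
  N ⇒ keep positive
  Lon: degrees = first 3 digits = 179, minutes = 40.886; 179 + 40.886/60 = 179.681433
  W → negative
Point 5:
  Lat: split at 2 digits → 35° and 58.55996′; 35 + 58.55996/60 = 35.975999
  S ⇒ negate
  Longitude: degrees = first 3 digits = 68, minutes = 42.01215; 68 + 42.01215/60 = 68.700203
  W → negative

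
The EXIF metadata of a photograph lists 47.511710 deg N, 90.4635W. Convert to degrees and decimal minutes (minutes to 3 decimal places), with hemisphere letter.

47° 30.703′ N, 90° 27.810′ W

φ: minutes = (47.511710 − 47) × 60 = 30.70260
λ: 90° + 0.463500 × 60 = 90° 27.81000′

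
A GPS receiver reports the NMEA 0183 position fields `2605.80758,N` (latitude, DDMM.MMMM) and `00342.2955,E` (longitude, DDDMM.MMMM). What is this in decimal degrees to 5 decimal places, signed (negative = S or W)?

φ: split at 2 digits → 26° and 5.80758′; 26 + 5.80758/60 = 26.096793
N ⇒ keep positive
λ: split at 3 digits → 003° and 42.2955′; 3 + 42.2955/60 = 3.704925
E ⇒ keep positive

26.09679, 3.70493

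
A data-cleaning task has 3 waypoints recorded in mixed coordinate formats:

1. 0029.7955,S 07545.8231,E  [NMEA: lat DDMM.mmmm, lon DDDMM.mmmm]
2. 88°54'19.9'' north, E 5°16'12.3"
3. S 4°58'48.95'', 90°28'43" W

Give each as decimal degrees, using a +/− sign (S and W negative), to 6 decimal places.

1. -0.496592, 75.763718
2. 88.905528, 5.270083
3. -4.980264, -90.478611

Point 1:
  φ: degrees = first 2 digits = 0, minutes = 29.7955; 0 + 29.7955/60 = 0.4965917
  S ⇒ negate
  Longitude: degrees = first 3 digits = 75, minutes = 45.8231; 75 + 45.8231/60 = 75.7637183
  E ⇒ keep positive
Point 2:
  Latitude: 88° + 54/60 + 19.9/3600 = 88 + 0.900000 + 0.005528 = 88.9055278
  N ⇒ keep positive
  λ: 5 + 16/60 + 12.3/3600 = 5.2700833
  E ⇒ keep positive
Point 3:
  Latitude: 4 + 58/60 + 48.95/3600 = 4.9802639
  S ⇒ negate
  Longitude: 28′ + 43″ = 28.71667′; 90 + 28.71667/60 = 90.4786111
  W → negative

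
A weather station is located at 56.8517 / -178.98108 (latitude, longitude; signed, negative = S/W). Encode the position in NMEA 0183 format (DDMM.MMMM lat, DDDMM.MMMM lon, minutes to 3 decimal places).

5651.102,N / 17858.865,W

Lat: 56° + 0.851700 × 60 = 56° 51.10200′
Longitude is negative → W; |value| = 178.981080
λ: minutes = (178.981080 − 178) × 60 = 58.86480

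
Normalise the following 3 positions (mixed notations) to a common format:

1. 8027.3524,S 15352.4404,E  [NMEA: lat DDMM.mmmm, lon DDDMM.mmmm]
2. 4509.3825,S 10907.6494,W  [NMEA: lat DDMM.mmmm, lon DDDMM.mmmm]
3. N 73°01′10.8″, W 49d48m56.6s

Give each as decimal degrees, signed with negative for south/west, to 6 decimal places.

1. -80.455873, 153.874007
2. -45.156375, -109.127490
3. 73.019667, -49.815722

Point 1:
  φ: split at 2 digits → 80° and 27.3524′; 80 + 27.3524/60 = 80.4558733
  hemisphere S, so the sign is −
  λ: split at 3 digits → 153° and 52.4404′; 153 + 52.4404/60 = 153.8740067
  E ⇒ keep positive
Point 2:
  Lat: split at 2 digits → 45° and 9.3825′; 45 + 9.3825/60 = 45.1563750
  hemisphere S, so the sign is −
  λ: degrees = first 3 digits = 109, minutes = 7.6494; 109 + 7.6494/60 = 109.1274900
  hemisphere W, so the sign is −
Point 3:
  Lat: 73° + 1/60 + 10.8/3600 = 73 + 0.016667 + 0.003000 = 73.0196667
  N ⇒ keep positive
  λ: 49° + 48/60 + 56.6/3600 = 49 + 0.800000 + 0.015722 = 49.8157222
  W ⇒ negate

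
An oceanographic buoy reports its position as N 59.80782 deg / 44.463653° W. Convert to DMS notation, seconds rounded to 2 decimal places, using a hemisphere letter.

φ: 0.807820° → 48.46920′; 0.46920 × 60 = 28.1520″
λ: whole degrees 44; 27.81918′ → 27′ and 49.1508″

59°48′28.15″ N, 44°27′49.15″ W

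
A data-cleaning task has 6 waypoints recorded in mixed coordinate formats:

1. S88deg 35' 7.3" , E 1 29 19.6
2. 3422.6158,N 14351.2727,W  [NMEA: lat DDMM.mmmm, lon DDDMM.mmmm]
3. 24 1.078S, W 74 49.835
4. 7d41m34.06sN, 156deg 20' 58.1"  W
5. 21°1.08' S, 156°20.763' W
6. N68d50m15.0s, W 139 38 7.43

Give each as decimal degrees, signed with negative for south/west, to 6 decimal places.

Point 1:
  Lat: 88 + 35/60 + 7.3/3600 = 88.5853611
  hemisphere S, so the sign is −
  λ: 1 + 29/60 + 19.6/3600 = 1.4887778
  E ⇒ keep positive
Point 2:
  Latitude: split at 2 digits → 34° and 22.6158′; 34 + 22.6158/60 = 34.3769300
  N → positive
  λ: degrees = first 3 digits = 143, minutes = 51.2727; 143 + 51.2727/60 = 143.8545450
  W ⇒ negate
Point 3:
  Lat: 1.078′ = 0.017967°; total 24.0179667
  S ⇒ negate
  λ: 49.835′ = 0.830583°; total 74.8305833
  hemisphere W, so the sign is −
Point 4:
  Lat: 41′ + 34.06″ = 41.56767′; 7 + 41.56767/60 = 7.6927944
  N ⇒ keep positive
  Lon: 156 + 20/60 + 58.1/3600 = 156.3494722
  W → negative
Point 5:
  Lat: 1.08′ = 0.018000°; total 21.0180000
  S → negative
  Lon: 20.763′ = 0.346050°; total 156.3460500
  hemisphere W, so the sign is −
Point 6:
  Latitude: 50′ + 15″ = 50.25000′; 68 + 50.25000/60 = 68.8375000
  N → positive
  Lon: 38′ + 7.43″ = 38.12383′; 139 + 38.12383/60 = 139.6353972
  hemisphere W, so the sign is −

1. -88.585361, 1.488778
2. 34.376930, -143.854545
3. -24.017967, -74.830583
4. 7.692794, -156.349472
5. -21.018000, -156.346050
6. 68.837500, -139.635397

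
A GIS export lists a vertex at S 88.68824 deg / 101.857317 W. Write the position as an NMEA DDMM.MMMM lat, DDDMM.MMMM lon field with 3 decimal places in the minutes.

φ: 88° + 0.688240 × 60 = 88° 41.29440′
Lon: 101° + 0.857317 × 60 = 101° 51.43902′

8841.294,S / 10151.439,W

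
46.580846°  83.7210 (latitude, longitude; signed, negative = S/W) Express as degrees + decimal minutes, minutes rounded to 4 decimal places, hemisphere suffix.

φ: minutes = (46.580846 − 46) × 60 = 34.850760
Longitude: minutes = (83.721000 − 83) × 60 = 43.260000

46° 34.8508′ N, 83° 43.2600′ E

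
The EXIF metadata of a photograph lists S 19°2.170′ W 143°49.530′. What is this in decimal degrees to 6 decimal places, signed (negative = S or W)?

-19.036167, -143.825500

Lat: 2.17′ = 0.036167°; total 19.0361667
S ⇒ negate
λ: 49.53′ = 0.825500°; total 143.8255000
W ⇒ negate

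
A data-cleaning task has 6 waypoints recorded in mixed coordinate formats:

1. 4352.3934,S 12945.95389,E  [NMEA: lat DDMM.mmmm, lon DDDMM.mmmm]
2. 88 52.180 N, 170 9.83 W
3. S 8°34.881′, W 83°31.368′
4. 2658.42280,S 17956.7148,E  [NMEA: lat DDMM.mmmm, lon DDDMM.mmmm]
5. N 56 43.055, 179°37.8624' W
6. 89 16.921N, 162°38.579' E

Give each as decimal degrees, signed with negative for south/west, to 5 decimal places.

1. -43.87322, 129.76590
2. 88.86967, -170.16383
3. -8.58135, -83.52280
4. -26.97371, 179.94525
5. 56.71758, -179.63104
6. 89.28202, 162.64298

Point 1:
  Latitude: degrees = first 2 digits = 43, minutes = 52.3934; 43 + 52.3934/60 = 43.873223
  S → negative
  λ: split at 3 digits → 129° and 45.95389′; 129 + 45.95389/60 = 129.765898
  E → positive
Point 2:
  Lat: 52.18′ = 0.869667°; total 88.869667
  N → positive
  Longitude: 9.83′ = 0.163833°; total 170.163833
  W ⇒ negate
Point 3:
  φ: 34.881′ = 0.581350°; total 8.581350
  S ⇒ negate
  Longitude: 31.368′ = 0.522800°; total 83.522800
  W ⇒ negate
Point 4:
  Latitude: split at 2 digits → 26° and 58.4228′; 26 + 58.4228/60 = 26.973713
  S → negative
  Lon: split at 3 digits → 179° and 56.7148′; 179 + 56.7148/60 = 179.945247
  E → positive
Point 5:
  φ: 56 + 43.055/60 = 56.717583
  N → positive
  Longitude: 37.8624′ = 0.631040°; total 179.631040
  W → negative
Point 6:
  Lat: 89 + 16.921/60 = 89.282017
  N ⇒ keep positive
  Lon: 162 + 38.579/60 = 162.642983
  E → positive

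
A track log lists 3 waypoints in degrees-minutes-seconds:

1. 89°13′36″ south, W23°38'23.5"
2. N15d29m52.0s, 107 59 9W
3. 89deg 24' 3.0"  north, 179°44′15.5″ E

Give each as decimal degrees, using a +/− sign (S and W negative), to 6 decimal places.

1. -89.226667, -23.639861
2. 15.497778, -107.985833
3. 89.400833, 179.737639

Point 1:
  Lat: 89 + 13/60 + 36/3600 = 89.2266667
  S ⇒ negate
  Longitude: 23 + 38/60 + 23.5/3600 = 23.6398611
  W ⇒ negate
Point 2:
  φ: 15° + 29/60 + 52/3600 = 15 + 0.483333 + 0.014444 = 15.4977778
  N → positive
  Longitude: 107° + 59/60 + 9/3600 = 107 + 0.983333 + 0.002500 = 107.9858333
  W ⇒ negate
Point 3:
  Lat: 89 + 24/60 + 3/3600 = 89.4008333
  N → positive
  Lon: 44′ + 15.5″ = 44.25833′; 179 + 44.25833/60 = 179.7376389
  E → positive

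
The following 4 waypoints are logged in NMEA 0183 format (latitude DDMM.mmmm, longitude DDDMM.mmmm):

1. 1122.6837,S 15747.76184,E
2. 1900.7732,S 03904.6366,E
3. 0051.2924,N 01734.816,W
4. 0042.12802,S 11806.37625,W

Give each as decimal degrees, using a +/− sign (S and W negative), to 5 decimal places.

1. -11.37806, 157.79603
2. -19.01289, 39.07728
3. 0.85487, -17.58027
4. -0.70213, -118.10627

Point 1:
  φ: split at 2 digits → 11° and 22.6837′; 11 + 22.6837/60 = 11.378062
  S ⇒ negate
  λ: split at 3 digits → 157° and 47.76184′; 157 + 47.76184/60 = 157.796031
  E ⇒ keep positive
Point 2:
  Lat: split at 2 digits → 19° and 0.7732′; 19 + 0.7732/60 = 19.012887
  S → negative
  Lon: degrees = first 3 digits = 39, minutes = 4.6366; 39 + 4.6366/60 = 39.077277
  E → positive
Point 3:
  φ: degrees = first 2 digits = 0, minutes = 51.2924; 0 + 51.2924/60 = 0.854873
  N → positive
  Longitude: degrees = first 3 digits = 17, minutes = 34.816; 17 + 34.816/60 = 17.580267
  W ⇒ negate
Point 4:
  φ: degrees = first 2 digits = 0, minutes = 42.12802; 0 + 42.12802/60 = 0.702134
  hemisphere S, so the sign is −
  λ: degrees = first 3 digits = 118, minutes = 6.37625; 118 + 6.37625/60 = 118.106271
  hemisphere W, so the sign is −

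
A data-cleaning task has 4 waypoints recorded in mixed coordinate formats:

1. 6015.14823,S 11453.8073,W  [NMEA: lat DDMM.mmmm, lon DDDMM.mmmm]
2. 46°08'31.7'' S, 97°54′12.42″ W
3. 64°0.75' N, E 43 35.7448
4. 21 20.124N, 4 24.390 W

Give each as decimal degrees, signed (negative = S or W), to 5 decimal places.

Point 1:
  Latitude: split at 2 digits → 60° and 15.14823′; 60 + 15.14823/60 = 60.252471
  hemisphere S, so the sign is −
  Longitude: split at 3 digits → 114° and 53.8073′; 114 + 53.8073/60 = 114.896788
  W ⇒ negate
Point 2:
  φ: 46° + 8/60 + 31.7/3600 = 46 + 0.133333 + 0.008806 = 46.142139
  S ⇒ negate
  Lon: 97° + 54/60 + 12.42/3600 = 97 + 0.900000 + 0.003450 = 97.903450
  W → negative
Point 3:
  Lat: 64 + 0.75/60 = 64.012500
  N ⇒ keep positive
  λ: 43 + 35.7448/60 = 43.595747
  E ⇒ keep positive
Point 4:
  Lat: 20.124′ = 0.335400°; total 21.335400
  N ⇒ keep positive
  λ: 4 + 24.39/60 = 4.406500
  W ⇒ negate

1. -60.25247, -114.89679
2. -46.14214, -97.90345
3. 64.01250, 43.59575
4. 21.33540, -4.40650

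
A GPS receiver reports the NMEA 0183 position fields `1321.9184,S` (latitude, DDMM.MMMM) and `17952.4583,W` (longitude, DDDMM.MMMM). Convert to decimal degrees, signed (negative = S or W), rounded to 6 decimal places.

Lat: split at 2 digits → 13° and 21.9184′; 13 + 21.9184/60 = 13.3653067
S ⇒ negate
Lon: degrees = first 3 digits = 179, minutes = 52.4583; 179 + 52.4583/60 = 179.8743050
hemisphere W, so the sign is −

-13.365307, -179.874305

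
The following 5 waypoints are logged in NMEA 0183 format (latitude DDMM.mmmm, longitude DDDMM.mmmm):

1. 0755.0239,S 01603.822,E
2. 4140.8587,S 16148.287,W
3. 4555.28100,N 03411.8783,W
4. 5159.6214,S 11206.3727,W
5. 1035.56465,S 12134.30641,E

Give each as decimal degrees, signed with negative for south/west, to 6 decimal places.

Point 1:
  φ: split at 2 digits → 07° and 55.0239′; 7 + 55.0239/60 = 7.9170650
  S ⇒ negate
  λ: degrees = first 3 digits = 16, minutes = 3.822; 16 + 3.822/60 = 16.0637000
  E ⇒ keep positive
Point 2:
  φ: degrees = first 2 digits = 41, minutes = 40.8587; 41 + 40.8587/60 = 41.6809783
  S → negative
  Longitude: degrees = first 3 digits = 161, minutes = 48.287; 161 + 48.287/60 = 161.8047833
  W → negative
Point 3:
  Lat: split at 2 digits → 45° and 55.281′; 45 + 55.281/60 = 45.9213500
  N → positive
  Longitude: degrees = first 3 digits = 34, minutes = 11.8783; 34 + 11.8783/60 = 34.1979717
  hemisphere W, so the sign is −
Point 4:
  Lat: split at 2 digits → 51° and 59.6214′; 51 + 59.6214/60 = 51.9936900
  S ⇒ negate
  Longitude: degrees = first 3 digits = 112, minutes = 6.3727; 112 + 6.3727/60 = 112.1062117
  W ⇒ negate
Point 5:
  Lat: split at 2 digits → 10° and 35.56465′; 10 + 35.56465/60 = 10.5927442
  hemisphere S, so the sign is −
  Longitude: degrees = first 3 digits = 121, minutes = 34.30641; 121 + 34.30641/60 = 121.5717735
  E → positive

1. -7.917065, 16.063700
2. -41.680978, -161.804783
3. 45.921350, -34.197972
4. -51.993690, -112.106212
5. -10.592744, 121.571774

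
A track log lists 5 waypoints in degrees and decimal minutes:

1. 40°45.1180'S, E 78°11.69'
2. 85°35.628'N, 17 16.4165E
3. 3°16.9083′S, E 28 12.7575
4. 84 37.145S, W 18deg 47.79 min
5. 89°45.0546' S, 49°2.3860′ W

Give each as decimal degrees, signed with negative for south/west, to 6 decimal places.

Point 1:
  Lat: 45.118′ = 0.751967°; total 40.7519667
  hemisphere S, so the sign is −
  Lon: 78 + 11.69/60 = 78.1948333
  E → positive
Point 2:
  φ: 85 + 35.628/60 = 85.5938000
  N ⇒ keep positive
  Longitude: 16.4165′ = 0.273608°; total 17.2736083
  E → positive
Point 3:
  Lat: 16.9083′ = 0.281805°; total 3.2818050
  hemisphere S, so the sign is −
  Lon: 12.7575′ = 0.212625°; total 28.2126250
  E ⇒ keep positive
Point 4:
  Lat: 37.145′ = 0.619083°; total 84.6190833
  S ⇒ negate
  Lon: 47.79′ = 0.796500°; total 18.7965000
  W → negative
Point 5:
  Latitude: 45.0546′ = 0.750910°; total 89.7509100
  S → negative
  λ: 2.386′ = 0.039767°; total 49.0397667
  hemisphere W, so the sign is −

1. -40.751967, 78.194833
2. 85.593800, 17.273608
3. -3.281805, 28.212625
4. -84.619083, -18.796500
5. -89.750910, -49.039767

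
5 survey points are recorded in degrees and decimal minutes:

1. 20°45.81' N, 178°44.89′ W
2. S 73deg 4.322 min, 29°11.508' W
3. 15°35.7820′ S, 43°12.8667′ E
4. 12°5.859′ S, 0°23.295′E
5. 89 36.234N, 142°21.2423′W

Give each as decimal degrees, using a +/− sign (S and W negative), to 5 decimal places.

Point 1:
  Lat: 45.81′ = 0.763500°; total 20.763500
  N ⇒ keep positive
  Longitude: 44.89′ = 0.748167°; total 178.748167
  W → negative
Point 2:
  φ: 4.322′ = 0.072033°; total 73.072033
  hemisphere S, so the sign is −
  Lon: 29 + 11.508/60 = 29.191800
  W → negative
Point 3:
  Lat: 35.782′ = 0.596367°; total 15.596367
  S ⇒ negate
  λ: 43 + 12.8667/60 = 43.214445
  E → positive
Point 4:
  Latitude: 12 + 5.859/60 = 12.097650
  S ⇒ negate
  λ: 23.295′ = 0.388250°; total 0.388250
  E ⇒ keep positive
Point 5:
  Lat: 89 + 36.234/60 = 89.603900
  N → positive
  Lon: 142 + 21.2423/60 = 142.354038
  hemisphere W, so the sign is −

1. 20.76350, -178.74817
2. -73.07203, -29.19180
3. -15.59637, 43.21445
4. -12.09765, 0.38825
5. 89.60390, -142.35404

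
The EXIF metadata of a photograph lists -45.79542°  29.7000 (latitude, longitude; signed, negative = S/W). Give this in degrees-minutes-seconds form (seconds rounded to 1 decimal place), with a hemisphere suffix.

Latitude is negative → S; |value| = 45.795420
Lat: whole degrees 45; 47.72520′ → 47′ and 43.512″
Longitude: 0.700000° → 42.00000′; 0.00000 × 60 = 0.000″

45°47′43.5″ S, 29°42′0.0″ E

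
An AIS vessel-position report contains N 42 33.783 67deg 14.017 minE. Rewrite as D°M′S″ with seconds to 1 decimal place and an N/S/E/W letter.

42°33′47.0″ N, 67°14′1.0″ E

Lat: fractional minutes 0.78300 × 60 = 46.980″
λ: 14.01700′ → 14′ and 0.01700 × 60 = 1.020″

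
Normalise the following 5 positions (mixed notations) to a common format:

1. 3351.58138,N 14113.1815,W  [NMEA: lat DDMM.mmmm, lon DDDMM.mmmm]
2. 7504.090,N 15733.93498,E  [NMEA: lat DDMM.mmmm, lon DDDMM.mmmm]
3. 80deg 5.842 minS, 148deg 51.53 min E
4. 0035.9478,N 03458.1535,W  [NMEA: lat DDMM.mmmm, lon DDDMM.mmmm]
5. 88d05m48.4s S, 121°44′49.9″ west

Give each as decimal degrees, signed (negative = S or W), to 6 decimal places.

1. 33.859690, -141.219692
2. 75.068167, 157.565583
3. -80.097367, 148.858833
4. 0.599130, -34.969225
5. -88.096778, -121.747194

Point 1:
  Lat: split at 2 digits → 33° and 51.58138′; 33 + 51.58138/60 = 33.8596897
  N ⇒ keep positive
  Lon: split at 3 digits → 141° and 13.1815′; 141 + 13.1815/60 = 141.2196917
  W ⇒ negate
Point 2:
  Lat: split at 2 digits → 75° and 4.09′; 75 + 4.09/60 = 75.0681667
  N → positive
  Longitude: degrees = first 3 digits = 157, minutes = 33.93498; 157 + 33.93498/60 = 157.5655830
  E ⇒ keep positive
Point 3:
  φ: 80 + 5.842/60 = 80.0973667
  S ⇒ negate
  Longitude: 148 + 51.53/60 = 148.8588333
  E → positive
Point 4:
  Latitude: split at 2 digits → 00° and 35.9478′; 0 + 35.9478/60 = 0.5991300
  N ⇒ keep positive
  Lon: split at 3 digits → 034° and 58.1535′; 34 + 58.1535/60 = 34.9692250
  W ⇒ negate
Point 5:
  φ: 5′ + 48.4″ = 5.80667′; 88 + 5.80667/60 = 88.0967778
  S → negative
  λ: 121° + 44/60 + 49.9/3600 = 121 + 0.733333 + 0.013861 = 121.7471944
  W → negative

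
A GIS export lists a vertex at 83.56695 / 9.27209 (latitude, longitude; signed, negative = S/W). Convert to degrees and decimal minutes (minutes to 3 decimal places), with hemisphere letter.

83° 34.017′ N, 9° 16.325′ E

Lat: fractional part 0.566950 → 34.01700 minutes
Lon: minutes = (9.272090 − 9) × 60 = 16.32540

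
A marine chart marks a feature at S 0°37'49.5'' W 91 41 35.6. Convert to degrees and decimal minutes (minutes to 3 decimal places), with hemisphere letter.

φ: 37 + 49.5/60 = 37.82500′
λ: seconds/60 = 0.59333; minutes = 41 + 0.59333 = 41.59333

0° 37.825′ S, 91° 41.593′ W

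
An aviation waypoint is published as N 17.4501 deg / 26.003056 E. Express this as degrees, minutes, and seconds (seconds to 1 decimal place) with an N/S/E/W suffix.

17°27′0.4″ N, 26°00′11.0″ E

Latitude: 0.450100° → 27.00600′; 0.00600 × 60 = 0.360″
Longitude: whole degrees 26; 0.18336′ → 0′ and 11.002″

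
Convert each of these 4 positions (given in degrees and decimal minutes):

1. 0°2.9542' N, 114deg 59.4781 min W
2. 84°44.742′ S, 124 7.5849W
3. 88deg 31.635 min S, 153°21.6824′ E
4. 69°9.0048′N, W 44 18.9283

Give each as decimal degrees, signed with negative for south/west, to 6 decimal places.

1. 0.049237, -114.991302
2. -84.745700, -124.126415
3. -88.527250, 153.361373
4. 69.150080, -44.315472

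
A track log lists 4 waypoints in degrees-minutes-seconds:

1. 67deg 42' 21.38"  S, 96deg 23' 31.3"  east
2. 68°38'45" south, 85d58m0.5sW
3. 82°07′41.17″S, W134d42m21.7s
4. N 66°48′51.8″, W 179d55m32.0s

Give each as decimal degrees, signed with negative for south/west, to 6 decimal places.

1. -67.705939, 96.392028
2. -68.645833, -85.966806
3. -82.128103, -134.706028
4. 66.814389, -179.925556

Point 1:
  φ: 67 + 42/60 + 21.38/3600 = 67.7059389
  S ⇒ negate
  λ: 96 + 23/60 + 31.3/3600 = 96.3920278
  E ⇒ keep positive
Point 2:
  φ: 68° + 38/60 + 45/3600 = 68 + 0.633333 + 0.012500 = 68.6458333
  hemisphere S, so the sign is −
  λ: 85 + 58/60 + 0.5/3600 = 85.9668056
  W ⇒ negate
Point 3:
  Lat: 7′ + 41.17″ = 7.68617′; 82 + 7.68617/60 = 82.1281028
  S → negative
  λ: 134 + 42/60 + 21.7/3600 = 134.7060278
  W ⇒ negate
Point 4:
  Lat: 66 + 48/60 + 51.8/3600 = 66.8143889
  N ⇒ keep positive
  Longitude: 179 + 55/60 + 32/3600 = 179.9255556
  hemisphere W, so the sign is −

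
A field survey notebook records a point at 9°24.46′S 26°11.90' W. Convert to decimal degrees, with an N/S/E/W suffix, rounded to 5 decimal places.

Lat: 9 + 24.46/60 = 9.407667
λ: 11.9′ = 0.198333°; total 26.198333

9.40767° S, 26.19833° W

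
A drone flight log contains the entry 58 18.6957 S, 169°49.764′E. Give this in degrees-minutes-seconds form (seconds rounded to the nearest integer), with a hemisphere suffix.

58°18′42″ S, 169°49′46″ E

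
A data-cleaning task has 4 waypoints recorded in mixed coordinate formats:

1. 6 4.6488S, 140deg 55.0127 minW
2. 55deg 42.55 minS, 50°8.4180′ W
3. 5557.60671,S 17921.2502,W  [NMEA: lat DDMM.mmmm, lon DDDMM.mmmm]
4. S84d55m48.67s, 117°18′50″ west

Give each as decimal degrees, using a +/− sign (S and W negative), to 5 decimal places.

1. -6.07748, -140.91688
2. -55.70917, -50.14030
3. -55.96011, -179.35417
4. -84.93019, -117.31389

Point 1:
  Lat: 6 + 4.6488/60 = 6.077480
  hemisphere S, so the sign is −
  λ: 55.0127′ = 0.916878°; total 140.916878
  W → negative
Point 2:
  Lat: 55 + 42.55/60 = 55.709167
  hemisphere S, so the sign is −
  Lon: 50 + 8.418/60 = 50.140300
  hemisphere W, so the sign is −
Point 3:
  Lat: degrees = first 2 digits = 55, minutes = 57.60671; 55 + 57.60671/60 = 55.960112
  S ⇒ negate
  Longitude: degrees = first 3 digits = 179, minutes = 21.2502; 179 + 21.2502/60 = 179.354170
  W ⇒ negate
Point 4:
  Lat: 84° + 55/60 + 48.67/3600 = 84 + 0.916667 + 0.013519 = 84.930186
  S ⇒ negate
  Lon: 117° + 18/60 + 50/3600 = 117 + 0.300000 + 0.013889 = 117.313889
  W ⇒ negate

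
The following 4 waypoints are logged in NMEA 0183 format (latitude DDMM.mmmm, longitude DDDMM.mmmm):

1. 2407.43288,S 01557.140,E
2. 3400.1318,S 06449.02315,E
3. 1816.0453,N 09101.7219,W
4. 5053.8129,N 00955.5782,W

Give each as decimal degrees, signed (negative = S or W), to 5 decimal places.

Point 1:
  Lat: split at 2 digits → 24° and 7.43288′; 24 + 7.43288/60 = 24.123881
  S → negative
  Lon: degrees = first 3 digits = 15, minutes = 57.14; 15 + 57.14/60 = 15.952333
  E ⇒ keep positive
Point 2:
  φ: split at 2 digits → 34° and 0.1318′; 34 + 0.1318/60 = 34.002197
  S ⇒ negate
  Longitude: degrees = first 3 digits = 64, minutes = 49.02315; 64 + 49.02315/60 = 64.817053
  E → positive
Point 3:
  Latitude: degrees = first 2 digits = 18, minutes = 16.0453; 18 + 16.0453/60 = 18.267422
  N ⇒ keep positive
  λ: degrees = first 3 digits = 91, minutes = 1.7219; 91 + 1.7219/60 = 91.028698
  W ⇒ negate
Point 4:
  Lat: split at 2 digits → 50° and 53.8129′; 50 + 53.8129/60 = 50.896882
  N ⇒ keep positive
  Longitude: degrees = first 3 digits = 9, minutes = 55.5782; 9 + 55.5782/60 = 9.926303
  hemisphere W, so the sign is −

1. -24.12388, 15.95233
2. -34.00220, 64.81705
3. 18.26742, -91.02870
4. 50.89688, -9.92630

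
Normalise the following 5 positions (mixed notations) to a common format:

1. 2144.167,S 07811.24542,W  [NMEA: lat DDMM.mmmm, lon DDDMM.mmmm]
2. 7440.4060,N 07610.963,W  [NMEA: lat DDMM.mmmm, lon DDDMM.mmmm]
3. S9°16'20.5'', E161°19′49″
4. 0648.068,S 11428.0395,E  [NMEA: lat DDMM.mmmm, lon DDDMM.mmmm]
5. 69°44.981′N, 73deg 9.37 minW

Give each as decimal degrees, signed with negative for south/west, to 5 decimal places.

Point 1:
  Latitude: split at 2 digits → 21° and 44.167′; 21 + 44.167/60 = 21.736117
  S ⇒ negate
  Lon: degrees = first 3 digits = 78, minutes = 11.24542; 78 + 11.24542/60 = 78.187424
  W → negative
Point 2:
  Latitude: split at 2 digits → 74° and 40.406′; 74 + 40.406/60 = 74.673433
  N ⇒ keep positive
  Lon: degrees = first 3 digits = 76, minutes = 10.963; 76 + 10.963/60 = 76.182717
  W ⇒ negate
Point 3:
  φ: 9° + 16/60 + 20.5/3600 = 9 + 0.266667 + 0.005694 = 9.272361
  hemisphere S, so the sign is −
  λ: 161° + 19/60 + 49/3600 = 161 + 0.316667 + 0.013611 = 161.330278
  E → positive
Point 4:
  Latitude: degrees = first 2 digits = 6, minutes = 48.068; 6 + 48.068/60 = 6.801133
  hemisphere S, so the sign is −
  λ: degrees = first 3 digits = 114, minutes = 28.0395; 114 + 28.0395/60 = 114.467325
  E → positive
Point 5:
  Lat: 69 + 44.981/60 = 69.749683
  N → positive
  λ: 73 + 9.37/60 = 73.156167
  hemisphere W, so the sign is −

1. -21.73612, -78.18742
2. 74.67343, -76.18272
3. -9.27236, 161.33028
4. -6.80113, 114.46733
5. 69.74968, -73.15617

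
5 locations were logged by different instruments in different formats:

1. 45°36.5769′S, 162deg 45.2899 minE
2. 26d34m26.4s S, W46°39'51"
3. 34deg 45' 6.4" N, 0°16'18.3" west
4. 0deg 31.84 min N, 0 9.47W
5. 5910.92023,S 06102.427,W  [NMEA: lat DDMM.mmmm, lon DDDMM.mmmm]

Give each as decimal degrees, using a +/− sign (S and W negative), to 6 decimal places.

1. -45.609615, 162.754832
2. -26.574000, -46.664167
3. 34.751778, -0.271750
4. 0.530667, -0.157833
5. -59.182004, -61.040450

Point 1:
  Latitude: 45 + 36.5769/60 = 45.6096150
  hemisphere S, so the sign is −
  Longitude: 162 + 45.2899/60 = 162.7548317
  E ⇒ keep positive
Point 2:
  Latitude: 34′ + 26.4″ = 34.44000′; 26 + 34.44000/60 = 26.5740000
  hemisphere S, so the sign is −
  λ: 46 + 39/60 + 51/3600 = 46.6641667
  W → negative
Point 3:
  Lat: 34° + 45/60 + 6.4/3600 = 34 + 0.750000 + 0.001778 = 34.7517778
  N ⇒ keep positive
  Longitude: 16′ + 18.3″ = 16.30500′; 0 + 16.30500/60 = 0.2717500
  hemisphere W, so the sign is −
Point 4:
  Lat: 0 + 31.84/60 = 0.5306667
  N → positive
  Lon: 9.47′ = 0.157833°; total 0.1578333
  hemisphere W, so the sign is −
Point 5:
  Lat: degrees = first 2 digits = 59, minutes = 10.92023; 59 + 10.92023/60 = 59.1820038
  hemisphere S, so the sign is −
  Longitude: split at 3 digits → 061° and 2.427′; 61 + 2.427/60 = 61.0404500
  W → negative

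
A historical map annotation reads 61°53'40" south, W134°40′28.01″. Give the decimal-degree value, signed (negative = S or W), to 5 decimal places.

Lat: 61 + 53/60 + 40/3600 = 61.894444
S ⇒ negate
λ: 40′ + 28.01″ = 40.46683′; 134 + 40.46683/60 = 134.674447
W → negative

-61.89444, -134.67445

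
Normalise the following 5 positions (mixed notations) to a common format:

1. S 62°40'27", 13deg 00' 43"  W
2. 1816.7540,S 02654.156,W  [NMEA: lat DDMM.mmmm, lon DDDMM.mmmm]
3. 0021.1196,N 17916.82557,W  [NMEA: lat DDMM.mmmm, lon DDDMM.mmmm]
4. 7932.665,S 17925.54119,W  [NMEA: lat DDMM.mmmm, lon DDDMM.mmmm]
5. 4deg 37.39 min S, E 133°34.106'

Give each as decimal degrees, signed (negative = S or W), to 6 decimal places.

Point 1:
  Lat: 40′ + 27″ = 40.45000′; 62 + 40.45000/60 = 62.6741667
  hemisphere S, so the sign is −
  λ: 0′ + 43″ = 0.71667′; 13 + 0.71667/60 = 13.0119444
  W ⇒ negate
Point 2:
  φ: split at 2 digits → 18° and 16.754′; 18 + 16.754/60 = 18.2792333
  S ⇒ negate
  Longitude: degrees = first 3 digits = 26, minutes = 54.156; 26 + 54.156/60 = 26.9026000
  W ⇒ negate
Point 3:
  φ: split at 2 digits → 00° and 21.1196′; 0 + 21.1196/60 = 0.3519933
  N → positive
  Longitude: degrees = first 3 digits = 179, minutes = 16.82557; 179 + 16.82557/60 = 179.2804262
  W → negative
Point 4:
  Lat: split at 2 digits → 79° and 32.665′; 79 + 32.665/60 = 79.5444167
  hemisphere S, so the sign is −
  Lon: degrees = first 3 digits = 179, minutes = 25.54119; 179 + 25.54119/60 = 179.4256865
  W ⇒ negate
Point 5:
  Latitude: 4 + 37.39/60 = 4.6231667
  S → negative
  λ: 34.106′ = 0.568433°; total 133.5684333
  E ⇒ keep positive

1. -62.674167, -13.011944
2. -18.279233, -26.902600
3. 0.351993, -179.280426
4. -79.544417, -179.425687
5. -4.623167, 133.568433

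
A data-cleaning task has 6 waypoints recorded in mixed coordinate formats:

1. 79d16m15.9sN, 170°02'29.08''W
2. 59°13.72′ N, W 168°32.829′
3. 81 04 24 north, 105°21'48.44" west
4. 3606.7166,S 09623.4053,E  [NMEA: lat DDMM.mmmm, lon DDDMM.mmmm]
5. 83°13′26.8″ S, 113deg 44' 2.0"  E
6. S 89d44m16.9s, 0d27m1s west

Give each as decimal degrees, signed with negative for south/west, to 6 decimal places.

Point 1:
  φ: 79° + 16/60 + 15.9/3600 = 79 + 0.266667 + 0.004417 = 79.2710833
  N → positive
  λ: 170° + 2/60 + 29.08/3600 = 170 + 0.033333 + 0.008078 = 170.0414111
  W → negative
Point 2:
  φ: 59 + 13.72/60 = 59.2286667
  N ⇒ keep positive
  Lon: 168 + 32.829/60 = 168.5471500
  W → negative
Point 3:
  Lat: 81 + 4/60 + 24/3600 = 81.0733333
  N ⇒ keep positive
  λ: 105 + 21/60 + 48.44/3600 = 105.3634556
  W → negative
Point 4:
  Latitude: degrees = first 2 digits = 36, minutes = 6.7166; 36 + 6.7166/60 = 36.1119433
  hemisphere S, so the sign is −
  Longitude: degrees = first 3 digits = 96, minutes = 23.4053; 96 + 23.4053/60 = 96.3900883
  E → positive
Point 5:
  Lat: 83° + 13/60 + 26.8/3600 = 83 + 0.216667 + 0.007444 = 83.2241111
  S ⇒ negate
  Longitude: 113 + 44/60 + 2/3600 = 113.7338889
  E ⇒ keep positive
Point 6:
  φ: 44′ + 16.9″ = 44.28167′; 89 + 44.28167/60 = 89.7380278
  S → negative
  λ: 27′ + 1″ = 27.01667′; 0 + 27.01667/60 = 0.4502778
  W → negative

1. 79.271083, -170.041411
2. 59.228667, -168.547150
3. 81.073333, -105.363456
4. -36.111943, 96.390088
5. -83.224111, 113.733889
6. -89.738028, -0.450278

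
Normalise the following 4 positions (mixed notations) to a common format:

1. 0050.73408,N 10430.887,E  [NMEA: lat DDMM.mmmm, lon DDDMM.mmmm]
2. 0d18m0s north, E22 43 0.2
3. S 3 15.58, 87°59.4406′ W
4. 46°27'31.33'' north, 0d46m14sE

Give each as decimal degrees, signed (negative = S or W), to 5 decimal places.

Point 1:
  Lat: degrees = first 2 digits = 0, minutes = 50.73408; 0 + 50.73408/60 = 0.845568
  N ⇒ keep positive
  λ: split at 3 digits → 104° and 30.887′; 104 + 30.887/60 = 104.514783
  E ⇒ keep positive
Point 2:
  Lat: 18′ + 0″ = 18.00000′; 0 + 18.00000/60 = 0.300000
  N ⇒ keep positive
  Lon: 22° + 43/60 + 0.2/3600 = 22 + 0.716667 + 0.000056 = 22.716722
  E → positive
Point 3:
  Latitude: 3 + 15.58/60 = 3.259667
  S ⇒ negate
  Lon: 87 + 59.4406/60 = 87.990677
  hemisphere W, so the sign is −
Point 4:
  Latitude: 46 + 27/60 + 31.33/3600 = 46.458703
  N → positive
  Longitude: 0 + 46/60 + 14/3600 = 0.770556
  E ⇒ keep positive

1. 0.84557, 104.51478
2. 0.30000, 22.71672
3. -3.25967, -87.99068
4. 46.45870, 0.77056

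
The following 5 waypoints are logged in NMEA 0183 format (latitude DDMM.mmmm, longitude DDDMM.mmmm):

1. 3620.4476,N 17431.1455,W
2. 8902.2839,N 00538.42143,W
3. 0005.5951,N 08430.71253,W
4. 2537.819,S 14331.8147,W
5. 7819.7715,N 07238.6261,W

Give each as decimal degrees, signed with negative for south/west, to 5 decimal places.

Point 1:
  φ: degrees = first 2 digits = 36, minutes = 20.4476; 36 + 20.4476/60 = 36.340793
  N ⇒ keep positive
  Longitude: split at 3 digits → 174° and 31.1455′; 174 + 31.1455/60 = 174.519092
  W ⇒ negate
Point 2:
  Latitude: degrees = first 2 digits = 89, minutes = 2.2839; 89 + 2.2839/60 = 89.038065
  N ⇒ keep positive
  λ: degrees = first 3 digits = 5, minutes = 38.42143; 5 + 38.42143/60 = 5.640357
  hemisphere W, so the sign is −
Point 3:
  Latitude: degrees = first 2 digits = 0, minutes = 5.5951; 0 + 5.5951/60 = 0.093252
  N ⇒ keep positive
  Lon: split at 3 digits → 084° and 30.71253′; 84 + 30.71253/60 = 84.511876
  W ⇒ negate
Point 4:
  φ: split at 2 digits → 25° and 37.819′; 25 + 37.819/60 = 25.630317
  S ⇒ negate
  Lon: split at 3 digits → 143° and 31.8147′; 143 + 31.8147/60 = 143.530245
  hemisphere W, so the sign is −
Point 5:
  Latitude: split at 2 digits → 78° and 19.7715′; 78 + 19.7715/60 = 78.329525
  N → positive
  λ: split at 3 digits → 072° and 38.6261′; 72 + 38.6261/60 = 72.643768
  W ⇒ negate

1. 36.34079, -174.51909
2. 89.03807, -5.64036
3. 0.09325, -84.51188
4. -25.63032, -143.53025
5. 78.32953, -72.64377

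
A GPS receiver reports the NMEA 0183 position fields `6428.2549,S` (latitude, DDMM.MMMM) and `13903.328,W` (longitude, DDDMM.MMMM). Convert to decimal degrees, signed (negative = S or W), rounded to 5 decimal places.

-64.47092, -139.05547

φ: split at 2 digits → 64° and 28.2549′; 64 + 28.2549/60 = 64.470915
S → negative
Lon: split at 3 digits → 139° and 3.328′; 139 + 3.328/60 = 139.055467
hemisphere W, so the sign is −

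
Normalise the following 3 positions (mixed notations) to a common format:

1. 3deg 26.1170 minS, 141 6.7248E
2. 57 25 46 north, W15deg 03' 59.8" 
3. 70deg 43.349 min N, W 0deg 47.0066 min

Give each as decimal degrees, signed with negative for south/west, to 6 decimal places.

1. -3.435283, 141.112080
2. 57.429444, -15.066611
3. 70.722483, -0.783443

Point 1:
  Lat: 3 + 26.117/60 = 3.4352833
  hemisphere S, so the sign is −
  λ: 141 + 6.7248/60 = 141.1120800
  E ⇒ keep positive
Point 2:
  Latitude: 25′ + 46″ = 25.76667′; 57 + 25.76667/60 = 57.4294444
  N → positive
  Longitude: 15° + 3/60 + 59.8/3600 = 15 + 0.050000 + 0.016611 = 15.0666111
  hemisphere W, so the sign is −
Point 3:
  φ: 70 + 43.349/60 = 70.7224833
  N → positive
  Longitude: 0 + 47.0066/60 = 0.7834433
  W ⇒ negate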